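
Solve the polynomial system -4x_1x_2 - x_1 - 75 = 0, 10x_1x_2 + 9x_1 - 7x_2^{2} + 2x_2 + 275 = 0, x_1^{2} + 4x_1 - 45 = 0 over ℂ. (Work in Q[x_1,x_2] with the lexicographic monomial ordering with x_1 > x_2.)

Compute a lex Gröbner basis by Buchberger's algorithm.
f_1 = -4x_1x_2 - x_1 - 75, LT = x_1x_2.
f_2 = 10x_1x_2 + 9x_1 - 7x_2^{2} + 2x_2 + 275, LT = x_1x_2.
f_3 = x_1^{2} + 4x_1 - 45, LT = x_1^{2}.

S(f_1,f_2): lcm = x_1x_2. S = -\tfrac{13}{20}x_1 + \tfrac{7}{10}x_2^{2} - \tfrac{1}{5}x_2 - \tfrac{35}{4}.
  leading term x_1: no divisor's leading term divides it; move -\tfrac{13}{20}x_1 to the remainder.
  leading term x_2^{2}: no divisor's leading term divides it; move \tfrac{7}{10}x_2^{2} to the remainder.
  leading term x_2: no divisor's leading term divides it; move -\tfrac{1}{5}x_2 to the remainder.
  leading term 1: no divisor's leading term divides it; move -\tfrac{35}{4} to the remainder.
  remainder -\tfrac{13}{20}x_1 + \tfrac{7}{10}x_2^{2} - \tfrac{1}{5}x_2 - \tfrac{35}{4} ≠ 0; add h_4 = -\tfrac{13}{20}x_1 + \tfrac{7}{10}x_2^{2} - \tfrac{1}{5}x_2 - \tfrac{35}{4} to the basis.

S(f_1,f_3): lcm = x_1^{2}x_2. S = \tfrac{1}{4}x_1^{2} - 4x_1x_2 + \tfrac{75}{4}x_1 + 45x_2.
  leading term x_1^{2}: subtract (\tfrac{1}{4})·f_3 from \tfrac{1}{4}x_1^{2} - 4x_1x_2 + \tfrac{75}{4}x_1 + 45x_2 → -4x_1x_2 + \tfrac{71}{4}x_1 + 45x_2 + \tfrac{45}{4}
  leading term x_1x_2: subtract (1)·f_1 from -4x_1x_2 + \tfrac{71}{4}x_1 + 45x_2 + \tfrac{45}{4} → \tfrac{75}{4}x_1 + 45x_2 + \tfrac{345}{4}
  leading term x_1: subtract (-\tfrac{375}{13})·h_4 from \tfrac{75}{4}x_1 + 45x_2 + \tfrac{345}{4} → \tfrac{525}{26}x_2^{2} + \tfrac{510}{13}x_2 - \tfrac{2160}{13}
  leading term x_2^{2}: no divisor's leading term divides it; move \tfrac{525}{26}x_2^{2} to the remainder.
  leading term x_2: no divisor's leading term divides it; move \tfrac{510}{13}x_2 to the remainder.
  leading term 1: no divisor's leading term divides it; move -\tfrac{2160}{13} to the remainder.
  remainder \tfrac{525}{26}x_2^{2} + \tfrac{510}{13}x_2 - \tfrac{2160}{13} ≠ 0; add h_5 = \tfrac{525}{26}x_2^{2} + \tfrac{510}{13}x_2 - \tfrac{2160}{13} to the basis.

S(f_2,f_3): lcm = x_1^{2}x_2. S = \tfrac{9}{10}x_1^{2} - \tfrac{7}{10}x_1x_2^{2} - \tfrac{19}{5}x_1x_2 + \tfrac{55}{2}x_1 + 45x_2.
  leading term x_1^{2}: subtract (\tfrac{9}{10})·f_3 from \tfrac{9}{10}x_1^{2} - \tfrac{7}{10}x_1x_2^{2} - \tfrac{19}{5}x_1x_2 + \tfrac{55}{2}x_1 + 45x_2 → -\tfrac{7}{10}x_1x_2^{2} - \tfrac{19}{5}x_1x_2 + \tfrac{239}{10}x_1 + 45x_2 + \tfrac{81}{2}
  leading term x_1x_2^{2}: subtract (\tfrac{7}{40}x_2)·f_1 from -\tfrac{7}{10}x_1x_2^{2} - \tfrac{19}{5}x_1x_2 + \tfrac{239}{10}x_1 + 45x_2 + \tfrac{81}{2} → -\tfrac{29}{8}x_1x_2 + \tfrac{239}{10}x_1 + \tfrac{465}{8}x_2 + \tfrac{81}{2}
  leading term x_1x_2: subtract (\tfrac{29}{32})·f_1 from -\tfrac{29}{8}x_1x_2 + \tfrac{239}{10}x_1 + \tfrac{465}{8}x_2 + \tfrac{81}{2} → \tfrac{3969}{160}x_1 + \tfrac{465}{8}x_2 + \tfrac{3471}{32}
  leading term x_1: subtract (-\tfrac{3969}{104})·h_4 from \tfrac{3969}{160}x_1 + \tfrac{465}{8}x_2 + \tfrac{3471}{32} → \tfrac{27783}{1040}x_2^{2} + \tfrac{3282}{65}x_2 - \tfrac{2931}{13}
  leading term x_2^{2}: subtract (\tfrac{1323}{1000})·h_5 from \tfrac{27783}{1040}x_2^{2} + \tfrac{3282}{65}x_2 - \tfrac{2931}{13} → -\tfrac{141}{100}x_2 - \tfrac{141}{25}
  leading term x_2: no divisor's leading term divides it; move -\tfrac{141}{100}x_2 to the remainder.
  leading term 1: no divisor's leading term divides it; move -\tfrac{141}{25} to the remainder.
  remainder -\tfrac{141}{100}x_2 - \tfrac{141}{25} ≠ 0; add h_6 = -\tfrac{141}{100}x_2 - \tfrac{141}{25} to the basis.

The other S-polynomials (S(f_1,h_4), S(f_2,h_4), S(f_3,h_4), S(f_1,h_5), S(f_2,h_5), S(f_3,h_5), S(h_4,h_5), S(f_1,h_6), S(f_2,h_6), S(f_3,h_6), S(h_4,h_6), S(h_5,h_6)) all reduce to 0 modulo the current basis, so we have a Gröbner basis.
Inter-reduce: drop elements whose leading term is divisible by another's, tail-reduce, and make monic.
Reduced Gröbner basis: {x_1 - 5, x_2 + 4}.

Since the basis is lex-ordered, x_2 + 4 is univariate in x_2. Its roots are {-4}. Back-substituting each root into the other basis elements fixes the other coordinates.
  x_2 = -4: the earlier basis element becomes x_1 - 5 = 0, giving x_1 = 5 — point (5, -4).

{(5, -4)}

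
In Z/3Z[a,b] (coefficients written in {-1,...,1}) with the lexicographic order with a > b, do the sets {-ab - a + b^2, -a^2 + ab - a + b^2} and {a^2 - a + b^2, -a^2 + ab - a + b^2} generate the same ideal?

Yes, the ideals are equal.

For a fixed monomial order, each ideal has a unique reduced Gröbner basis; comparing bases decides equality.
Buchberger on the first generating set:
f_1 = -ab - a + b^2, LT = ab.
f_2 = -a^2 + ab - a + b^2, LT = a^2.

S(f_1,f_2): lcm = a^2b. S = a^2 - ab + b^3.
  leading term a^2: subtract (-1)·f_2 from a^2 - ab + b^3 → -a + b^3 + b^2
  leading term a: no divisor's leading term divides it; move -a to the remainder.
  leading term b^3: no divisor's leading term divides it; move b^3 to the remainder.
  leading term b^2: no divisor's leading term divides it; move b^2 to the remainder.
  remainder -a + b^3 + b^2 ≠ 0; add g_3 = -a + b^3 + b^2 to the basis.

S(f_1,g_3): lcm = ab. S = a + b^4 + b^3 - b^2.
  leading term a: subtract (-1)·g_3 from a + b^4 + b^3 - b^2 → b^4 - b^3
  leading term b^4: no divisor's leading term divides it; move b^4 to the remainder.
  leading term b^3: no divisor's leading term divides it; move -b^3 to the remainder.
  remainder b^4 - b^3 ≠ 0; add g_4 = b^4 - b^3 to the basis.

The other S-polynomials (S(f_2,g_3), S(f_1,g_4), S(f_2,g_4), S(g_3,g_4)) all reduce to 0 modulo the current basis, so we have a Gröbner basis.
Inter-reduce: drop elements whose leading term is divisible by another's, tail-reduce, and make monic.
Reduced Gröbner basis: {a - b^3 - b^2, b^4 - b^3}.

Buchberger on the second generating set:
h_1 = a^2 - a + b^2, LT = a^2.
h_2 = -a^2 + ab - a + b^2, LT = a^2.

S(h_1,h_2): lcm = a^2. S = ab + a - b^2.
  leading term ab: no divisor's leading term divides it; move ab to the remainder.
  leading term a: no divisor's leading term divides it; move a to the remainder.
  leading term b^2: no divisor's leading term divides it; move -b^2 to the remainder.
  remainder ab + a - b^2 ≠ 0; add k_3 = ab + a - b^2 to the basis.

S(h_1,k_3): lcm = a^2b. S = -a^2 + ab^2 - ab + b^3.
  leading term a^2: subtract (-1)·h_1 from -a^2 + ab^2 - ab + b^3 → ab^2 - ab - a + b^3 + b^2
  leading term ab^2: subtract (b)·k_3 from ab^2 - ab - a + b^3 + b^2 → ab - a - b^3 + b^2
  leading term ab: subtract (1)·k_3 from ab - a - b^3 + b^2 → a - b^3 - b^2
  leading term a: no divisor's leading term divides it; move a to the remainder.
  leading term b^3: no divisor's leading term divides it; move -b^3 to the remainder.
  leading term b^2: no divisor's leading term divides it; move -b^2 to the remainder.
  remainder a - b^3 - b^2 ≠ 0; add k_4 = a - b^3 - b^2 to the basis.

S(h_1,k_4): lcm = a^2. S = ab^3 + ab^2 - a + b^2.
  leading term ab^3: subtract (b^2)·k_3 from ab^3 + ab^2 - a + b^2 → -a + b^4 + b^2
  leading term a: subtract (-1)·k_4 from -a + b^4 + b^2 → b^4 - b^3
  leading term b^4: no divisor's leading term divides it; move b^4 to the remainder.
  leading term b^3: no divisor's leading term divides it; move -b^3 to the remainder.
  remainder b^4 - b^3 ≠ 0; add k_5 = b^4 - b^3 to the basis.

The other S-polynomials (S(h_2,k_3), S(h_2,k_4), S(k_3,k_4), S(h_1,k_5), S(h_2,k_5), S(k_3,k_5), S(k_4,k_5)) all reduce to 0 modulo the current basis, so we have a Gröbner basis.
Inter-reduce: drop elements whose leading term is divisible by another's, tail-reduce, and make monic.
Reduced Gröbner basis: {a - b^3 - b^2, b^4 - b^3}.

The two bases agree; hence the ideals are identical.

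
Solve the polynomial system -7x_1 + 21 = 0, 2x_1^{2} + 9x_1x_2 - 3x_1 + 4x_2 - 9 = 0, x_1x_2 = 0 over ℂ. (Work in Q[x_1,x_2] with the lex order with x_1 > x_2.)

{(3, 0)}

Compute a lex Gröbner basis by Buchberger's algorithm.
f_1 = -7x_1 + 21, LT = x_1.
f_2 = 2x_1^{2} + 9x_1x_2 - 3x_1 + 4x_2 - 9, LT = x_1^{2}.
f_3 = x_1x_2, LT = x_1x_2.

S(f_1,f_2): lcm = x_1^{2}. S = -\tfrac{9}{2}x_1x_2 - \tfrac{3}{2}x_1 - 2x_2 + \tfrac{9}{2}.
  leading term x_1x_2: subtract (\tfrac{9}{14}x_2)·f_1 from -\tfrac{9}{2}x_1x_2 - \tfrac{3}{2}x_1 - 2x_2 + \tfrac{9}{2} → -\tfrac{3}{2}x_1 - \tfrac{31}{2}x_2 + \tfrac{9}{2}
  leading term x_1: subtract (\tfrac{3}{14})·f_1 from -\tfrac{3}{2}x_1 - \tfrac{31}{2}x_2 + \tfrac{9}{2} → -\tfrac{31}{2}x_2
  leading term x_2: no divisor's leading term divides it; move -\tfrac{31}{2}x_2 to the remainder.
  remainder -\tfrac{31}{2}x_2 ≠ 0; add h_4 = -\tfrac{31}{2}x_2 to the basis.

The other S-polynomials (S(f_1,f_3), S(f_2,f_3), S(f_1,h_4), S(f_2,h_4), S(f_3,h_4)) all reduce to 0 modulo the current basis, so we have a Gröbner basis.
Inter-reduce: drop elements whose leading term is divisible by another's, tail-reduce, and make monic.
Reduced Gröbner basis: {x_1 - 3, x_2}.

From the last basis element, x_2 = 0, so x_2 takes values in {0}. Each choice, substituted upward through the basis, yields the corresponding point(s) of the solution set.
  x_2 = 0: the earlier basis element becomes x_1 - 3 = 0, giving x_1 = 3 — point (3, 0).
Substituting each solution back into the original system confirms all equations vanish.
Zero-dimensionality of the ideal guarantees finitely many solutions over ℂ.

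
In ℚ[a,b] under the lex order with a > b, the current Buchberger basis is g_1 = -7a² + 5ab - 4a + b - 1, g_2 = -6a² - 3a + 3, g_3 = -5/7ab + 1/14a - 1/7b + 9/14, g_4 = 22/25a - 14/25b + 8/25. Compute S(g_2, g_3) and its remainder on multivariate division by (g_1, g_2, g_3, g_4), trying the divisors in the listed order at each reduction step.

S(g_2, g_3) = 1/10a² + 3/10ab + 9/10a - ½b; remainder on division = 0.

lcm(LM(g_2), LM(g_3)) = a²b.
S = (lcm/LT(g_2))·g_2 − (lcm/LT(g_3))·g_3 = 1/10a² + 3/10ab + 9/10a - ½b.
Reduce S modulo (g_1, g_2, g_3, g_4) in that order:
  leading term a²: subtract (-1/70)·g_1 from 1/10a² + 3/10ab + 9/10a - ½b → 13/35ab + 59/70a - 17/35b - 1/70
  leading term ab: subtract (-13/25)·g_3 from 13/35ab + 59/70a - 17/35b - 1/70 → 22/25a - 14/25b + 8/25
  leading term a: subtract (1)·g_4 from 22/25a - 14/25b + 8/25 → 0
The remainder is 0, so this S-polynomial contributes no new basis element.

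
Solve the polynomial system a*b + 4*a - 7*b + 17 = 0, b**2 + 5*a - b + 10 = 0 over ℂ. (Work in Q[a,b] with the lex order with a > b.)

{(-2, 1), (5 + sqrt(41)*I, -2 + sqrt(41)*I), (5 - sqrt(41)*I, -2 - sqrt(41)*I)}

Compute a lex Gröbner basis by Buchberger's algorithm.
f_1 = a*b + 4*a - 7*b + 17, LT = a*b.
f_2 = 5*a + b**2 - b + 10, LT = a.

S(f_1,f_2): lcm = a*b. S = 4*a - 1/5*b**3 + 1/5*b**2 - 9*b + 17.
  reduce S modulo (f_1, f_2):
  remainder -1/5*b**3 - 3/5*b**2 - 41/5*b + 9 ≠ 0; add h_3 = -1/5*b**3 - 3/5*b**2 - 41/5*b + 9 to the basis.

The other S-polynomials (S(f_1,h_3), S(f_2,h_3)) all reduce to 0 modulo the current basis, so we have a Gröbner basis.
Inter-reduce: drop elements whose leading term is divisible by another's, tail-reduce, and make monic.
Reduced Gröbner basis: {a + 1/5*b**2 - 1/5*b + 2, b**3 + 3*b**2 + 41*b - 45}.

The lex basis is triangular: the last element involves only b. Solving b**3 + 3*b**2 + 41*b - 45 = 0 gives b ∈ {1, -2 + sqrt(41)*I, -2 - sqrt(41)*I}; substituting each value into the earlier elements determines the remaining variables.
  b = 1: the earlier basis element becomes a + 2 = 0, giving a = -2 — point (-2, 1).
  b = -2 + sqrt(41)*I: the earlier basis element becomes a - 5 - sqrt(41)*I = 0, giving a = 5 + sqrt(41)*I — point (5 + sqrt(41)*I, -2 + sqrt(41)*I).
  b = -2 - sqrt(41)*I: the earlier basis element becomes a - 5 + sqrt(41)*I = 0, giving a = 5 - sqrt(41)*I — point (5 - sqrt(41)*I, -2 - sqrt(41)*I).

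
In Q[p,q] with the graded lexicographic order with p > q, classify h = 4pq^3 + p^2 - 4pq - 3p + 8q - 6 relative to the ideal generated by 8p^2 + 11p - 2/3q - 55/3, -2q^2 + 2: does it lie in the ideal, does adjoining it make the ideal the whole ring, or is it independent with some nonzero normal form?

First compute the reduced Gröbner basis of I by Buchberger's algorithm.
f_1 = 8p^2 + 11p - 2/3q - 55/3, LT = p^2.
f_2 = -2q^2 + 2, LT = q^2.

S(f_1,f_2): leading monomials are coprime, so the S-polynomial reduces to 0 (Buchberger's first criterion).
Every S-polynomial of the final basis reduces to 0, so we have a Gröbner basis.
Inter-reduce: drop elements whose leading term is divisible by another's, tail-reduce, and make monic.
Reduced Gröbner basis: {p^2 + 11/8p - 1/12q - 55/24, q^2 - 1}.
Label its elements g_1 = p^2 + 11/8p - 1/12q - 55/24, g_2 = q^2 - 1.

Reduce h = 4pq^3 + p^2 - 4pq - 3p + 8q - 6 modulo G:
  leading term pq^3: subtract (4pq)·g_2 from 4pq^3 + p^2 - 4pq - 3p + 8q - 6 → p^2 - 3p + 8q - 6
  leading term p^2: subtract (1)·g_1 from p^2 - 3p + 8q - 6 → -35/8p + 97/12q - 89/24
  leading term p: no divisor's leading term divides it; move -35/8p to the remainder.
  leading term q: no divisor's leading term divides it; move 97/12q to the remainder.
  leading term 1: no divisor's leading term divides it; move -89/24 to the remainder.
  normal form = -35/8p + 97/12q - 89/24.
The normal form is nonzero, so h ∉ I. Since h minus its normal form lies in I, I + (h) = I + (r) where r = -35/8p + 97/12q - 89/24; decide whether this ideal is the whole ring.
Run Buchberger on G together with r (pairs among the g_i already reduce to 0 since G is a Gröbner basis):
g_1 = p^2 + 11/8p - 1/12q - 55/24, LT = p^2.
g_2 = q^2 - 1, LT = q^2.
r = -35/8p + 97/12q - 89/24, LT = p.

S(g_1,g_2): leading monomials are coprime, so the S-polynomial reduces to 0 (Buchberger's first criterion).
S(g_1,r): lcm = p^2. S = 194/105pq + 443/840p - 1/12q - 55/24.
  leading term pq: subtract (-1552/3675q)·r from 194/105pq + 443/840p - 1/12q - 55/24 → 37636/11025q^2 + 443/840p - 72739/44100q - 55/24
  leading term q^2: subtract (37636/11025)·g_2 from 37636/11025q^2 + 443/840p - 72739/44100q - 55/24 → 443/840p - 72739/44100q + 98963/88200
  leading term p: subtract (-443/3675)·r from 443/840p - 72739/44100q + 98963/88200 → -7442/11025q + 7442/11025
  leading term q: no divisor's leading term divides it; move -7442/11025q to the remainder.
  leading term 1: no divisor's leading term divides it; move 7442/11025 to the remainder.
  remainder -7442/11025q + 7442/11025 ≠ 0; add m_4 = -7442/11025q + 7442/11025 to the basis.

S(g_2,r): leading monomials are coprime, so the S-polynomial reduces to 0 (Buchberger's first criterion).
S(g_1,m_4): leading monomials are coprime, so the S-polynomial reduces to 0 (Buchberger's first criterion).
S(g_2,m_4): lcm = q^2. S = q - 1.
  leading term q: subtract (-11025/7442)·m_4 from q - 1 → 0
  remainder 0.

S(r,m_4): leading monomials are coprime, so the S-polynomial reduces to 0 (Buchberger's first criterion).
Every S-polynomial of the final basis reduces to 0, so we have a Gröbner basis.
Inter-reduce: drop elements whose leading term is divisible by another's, tail-reduce, and make monic.
Reduced Gröbner basis: {p - 1, q - 1}.
The reduced Gröbner basis of I + (h) is {p - 1, q - 1} ≠ {1}, a proper ideal, so the enlarged system stays consistent: h is independent of I, with normal form -35/8p + 97/12q - 89/24.

4pq^3 + p^2 - 4pq - 3p + 8q - 6 is independent of I; its normal form modulo I is -35/8p + 97/12q - 89/24.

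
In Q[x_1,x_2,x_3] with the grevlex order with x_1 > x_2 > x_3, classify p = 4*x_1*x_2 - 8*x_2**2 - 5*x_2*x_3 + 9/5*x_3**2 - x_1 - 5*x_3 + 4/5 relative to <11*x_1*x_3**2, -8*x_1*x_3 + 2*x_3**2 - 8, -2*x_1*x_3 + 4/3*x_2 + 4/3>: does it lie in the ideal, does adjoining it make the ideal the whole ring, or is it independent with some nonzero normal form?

4*x_1*x_2 - 8*x_2**2 - 5*x_2*x_3 + 9/5*x_3**2 - x_1 - 5*x_3 + 4/5 lies in I (it reduces to 0).

First compute the reduced Gröbner basis of I by Buchberger's algorithm.
f_1 = 11*x_1*x_3**2, LT = x_1*x_3**2.
f_2 = -8*x_1*x_3 + 2*x_3**2 - 8, LT = x_1*x_3.
f_3 = -2*x_1*x_3 + 4/3*x_2 + 4/3, LT = x_1*x_3.

S(f_1,f_2): lcm = x_1*x_3**2. S = 1/4*x_3**3 - x_3.
  reduce S modulo (f_1, f_2, f_3):
  remainder 1/4*x_3**3 - x_3 ≠ 0; add h_4 = 1/4*x_3**3 - x_3 to the basis.

S(f_1,f_3): lcm = x_1*x_3**2. S = 2/3*x_2*x_3 + 2/3*x_3.
  reduce S modulo (f_1, f_2, f_3, h_4):
  remainder 2/3*x_2*x_3 + 2/3*x_3 ≠ 0; add h_5 = 2/3*x_2*x_3 + 2/3*x_3 to the basis.

S(f_2,f_3): lcm = x_1*x_3. S = -1/4*x_3**2 + 2/3*x_2 + 5/3.
  reduce S modulo (f_1, f_2, f_3, h_4, h_5):
  remainder -1/4*x_3**2 + 2/3*x_2 + 5/3 ≠ 0; add h_6 = -1/4*x_3**2 + 2/3*x_2 + 5/3 to the basis.

S(f_1,h_4): lcm = x_1*x_3**3. S = 4*x_1*x_3.
  reduce S modulo (f_1, f_2, f_3, h_4, h_5, h_6):
  remainder 8/3*x_2 + 8/3 ≠ 0; add h_7 = 8/3*x_2 + 8/3 to the basis.

S(f_1,h_6): lcm = x_1*x_3**2. S = 8/3*x_1*x_2 + 20/3*x_1.
  reduce S modulo (f_1, f_2, f_3, h_4, h_5, h_6, h_7):
  remainder 4*x_1 ≠ 0; add h_8 = 4*x_1 to the basis.

The other S-polynomials (S(f_2,h_4), S(f_3,h_4), S(f_1,h_5), S(f_2,h_5), S(f_3,h_5), S(h_4,h_5), S(f_2,h_6), S(f_3,h_6), S(h_4,h_6), S(h_5,h_6), S(f_1,h_7), S(f_2,h_7), S(f_3,h_7), S(h_4,h_7), S(h_5,h_7), S(h_6,h_7), S(f_1,h_8), S(f_2,h_8), S(f_3,h_8), S(h_4,h_8), S(h_5,h_8), S(h_6,h_8), S(h_7,h_8)) all reduce to 0 modulo the current basis, so we have a Gröbner basis.
Inter-reduce: drop elements whose leading term is divisible by another's, tail-reduce, and make monic.
Reduced Gröbner basis: {x_3**2 - 4, x_1, x_2 + 1}.
Label its elements g_1 = x_3**2 - 4, g_2 = x_1, g_3 = x_2 + 1.

Reduce p = 4*x_1*x_2 - 8*x_2**2 - 5*x_2*x_3 + 9/5*x_3**2 - x_1 - 5*x_3 + 4/5 modulo G:
  leading term x_1*x_2: subtract (4*x_2)·g_2 from 4*x_1*x_2 - 8*x_2**2 - 5*x_2*x_3 + 9/5*x_3**2 - x_1 - 5*x_3 + 4/5 → -8*x_2**2 - 5*x_2*x_3 + 9/5*x_3**2 - x_1 - 5*x_3 + 4/5
  leading term x_2**2: subtract (-8*x_2)·g_3 from -8*x_2**2 - 5*x_2*x_3 + 9/5*x_3**2 - x_1 - 5*x_3 + 4/5 → -5*x_2*x_3 + 9/5*x_3**2 - x_1 + 8*x_2 - 5*x_3 + 4/5
  leading term x_2*x_3: subtract (-5*x_3)·g_3 from -5*x_2*x_3 + 9/5*x_3**2 - x_1 + 8*x_2 - 5*x_3 + 4/5 → 9/5*x_3**2 - x_1 + 8*x_2 + 4/5
  leading term x_3**2: subtract (9/5)·g_1 from 9/5*x_3**2 - x_1 + 8*x_2 + 4/5 → -x_1 + 8*x_2 + 8
  leading term x_1: subtract (-1)·g_2 from -x_1 + 8*x_2 + 8 → 8*x_2 + 8
  leading term x_2: subtract (8)·g_3 from 8*x_2 + 8 → 0
  normal form = 0.
Since the normal form is 0, p ∈ I.

The remainder on division by a Gröbner basis is unique — it is the normal form.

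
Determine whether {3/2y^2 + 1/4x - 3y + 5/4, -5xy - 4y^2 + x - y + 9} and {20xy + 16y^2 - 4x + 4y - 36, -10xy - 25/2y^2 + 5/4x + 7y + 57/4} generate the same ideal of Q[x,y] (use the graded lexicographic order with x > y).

Two ideals are equal iff their reduced Gröbner bases coincide (the reduced basis is unique for a fixed ordering).
Buchberger on the first generating set:
f_1 = 3/2y^2 + 1/4x - 3y + 5/4, LT = y^2.
f_2 = -5xy - 4y^2 + x - y + 9, LT = xy.

S(f_1,f_2): lcm = xy^2. S = -4/5y^3 + 1/6x^2 - 9/5xy - 1/5y^2 + 5/6x + 9/5y.
  reduce S modulo (f_1, f_2):
  remainder 1/6x^2 + 26/45x + 28/15y - 47/18 ≠ 0; add g_3 = 1/6x^2 + 26/45x + 28/15y - 47/18 to the basis.

The other S-polynomials (S(f_1,g_3), S(f_2,g_3)) all reduce to 0 modulo the current basis, so we have a Gröbner basis.
Inter-reduce: drop elements whose leading term is divisible by another's, tail-reduce, and make monic.
Reduced Gröbner basis: {x^2 + 52/15x + 56/5y - 47/3, xy - 1/3x + 9/5y - 37/15, y^2 + 1/6x - 2y + 5/6}.

Buchberger on the second generating set:
h_1 = 20xy + 16y^2 - 4x + 4y - 36, LT = xy.
h_2 = -10xy - 25/2y^2 + 5/4x + 7y + 57/4, LT = xy.

S(h_1,h_2): lcm = xy. S = -9/20y^2 - 3/40x + 9/10y - 3/8.
  reduce S modulo (h_1, h_2):
  remainder -9/20y^2 - 3/40x + 9/10y - 3/8 ≠ 0; add k_3 = -9/20y^2 - 3/40x + 9/10y - 3/8 to the basis.

S(h_1,k_3): lcm = xy^2. S = 4/5y^3 - 1/6x^2 + 9/5xy + 1/5y^2 - 5/6x - 9/5y.
  reduce S modulo (h_1, h_2, k_3):
  remainder -1/6x^2 - 26/45x - 28/15y + 47/18 ≠ 0; add k_4 = -1/6x^2 - 26/45x - 28/15y + 47/18 to the basis.

The other S-polynomials (S(h_2,k_3), S(h_1,k_4), S(h_2,k_4), S(k_3,k_4)) all reduce to 0 modulo the current basis, so we have a Gröbner basis.
Inter-reduce: drop elements whose leading term is divisible by another's, tail-reduce, and make monic.
Reduced Gröbner basis: {x^2 + 52/15x + 56/5y - 47/3, xy - 1/3x + 9/5y - 37/15, y^2 + 1/6x - 2y + 5/6}.

The two bases agree; hence the ideals are identical.

Yes, the ideals are equal.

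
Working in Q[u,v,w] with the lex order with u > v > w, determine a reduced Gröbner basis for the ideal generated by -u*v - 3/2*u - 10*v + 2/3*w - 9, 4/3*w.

G = {u*v + 3/2*u + 10*v + 9, w}

Buchberger's algorithm terminates because the ascending chain of leading-term ideals stabilizes.

f_1 = -u*v - 3/2*u - 10*v + 2/3*w - 9, LT = u*v.
f_2 = 4/3*w, LT = w.

The S-polynomials (S(f_1,f_2)) all reduce to 0 modulo the current basis, so we have a Gröbner basis.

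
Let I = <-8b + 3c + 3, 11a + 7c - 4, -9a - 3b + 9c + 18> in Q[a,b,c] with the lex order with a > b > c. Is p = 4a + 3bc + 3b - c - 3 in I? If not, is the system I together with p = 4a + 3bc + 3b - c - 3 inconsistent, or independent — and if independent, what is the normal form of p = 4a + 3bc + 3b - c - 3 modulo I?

First compute the reduced Gröbner basis of I by Buchberger's algorithm.
f_1 = -8b + 3c + 3, LT = b.
f_2 = 11a + 7c - 4, LT = a.
f_3 = -9a - 3b + 9c + 18, LT = a.

S(f_2,f_3): lcm = a. S = -1/3b + 18/11c + 18/11.
  leading term b: subtract (1/24)·f_1 from -1/3b + 18/11c + 18/11 → 133/88c + 133/88
  leading term c: no divisor's leading term divides it; move 133/88c to the remainder.
  leading term 1: no divisor's leading term divides it; move 133/88 to the remainder.
  remainder 133/88c + 133/88 ≠ 0; add h_4 = 133/88c + 133/88 to the basis.

The other S-polynomials (S(f_1,f_2), S(f_1,f_3), S(f_1,h_4), S(f_2,h_4), S(f_3,h_4)) all reduce to 0 modulo the current basis, so we have a Gröbner basis.
Inter-reduce: drop elements whose leading term is divisible by another's, tail-reduce, and make monic.
Reduced Gröbner basis: {a - 1, b, c + 1}.
Label its elements g_1 = a - 1, g_2 = b, g_3 = c + 1.

Reduce p = 4a + 3bc + 3b - c - 3 modulo G:
  leading term a: subtract (4)·g_1 from 4a + 3bc + 3b - c - 3 → 3bc + 3b - c + 1
  leading term bc: subtract (3c)·g_2 from 3bc + 3b - c + 1 → 3b - c + 1
  leading term b: subtract (3)·g_2 from 3b - c + 1 → -c + 1
  leading term c: subtract (-1)·g_3 from -c + 1 → 2
  leading term 1: no divisor's leading term divides it; move 2 to the remainder.
  normal form = 2.
The normal form is nonzero, so p ∉ I. Since p minus its normal form lies in I, I + (p) = I + (r) where r = 2; decide whether this ideal is the whole ring.
Here r = 2 is a nonzero constant, hence a unit: 1 ∈ I + (p), the Gröbner basis of I + (p) is {1}, and the enlarged system has no common solution — adjoining p is inconsistent.

Adjoining 4a + 3bc + 3b - c - 3 makes the ideal the whole ring: the system is inconsistent.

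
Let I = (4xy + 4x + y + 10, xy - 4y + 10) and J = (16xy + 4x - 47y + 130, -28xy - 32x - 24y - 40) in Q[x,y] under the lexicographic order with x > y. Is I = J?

Yes, the ideals are equal.

For a fixed monomial order, each ideal has a unique reduced Gröbner basis; comparing bases decides equality.
Buchberger on the first generating set:
f_1 = 4xy + 4x + y + 10, LT = xy.
f_2 = xy - 4y + 10, LT = xy.

S(f_1,f_2): lcm = xy. S = x + \tfrac{17}{4}y - \tfrac{15}{2}.
  leading term x: no divisor's leading term divides it; move x to the remainder.
  leading term y: no divisor's leading term divides it; move \tfrac{17}{4}y to the remainder.
  leading term 1: no divisor's leading term divides it; move -\tfrac{15}{2} to the remainder.
  remainder x + \tfrac{17}{4}y - \tfrac{15}{2} ≠ 0; add g_3 = x + \tfrac{17}{4}y - \tfrac{15}{2} to the basis.

S(f_1,g_3): lcm = xy. S = x - \tfrac{17}{4}y^{2} + \tfrac{31}{4}y + \tfrac{5}{2}.
  leading term x: subtract (1)·g_3 from x - \tfrac{17}{4}y^{2} + \tfrac{31}{4}y + \tfrac{5}{2} → -\tfrac{17}{4}y^{2} + \tfrac{7}{2}y + 10
  leading term y^{2}: no divisor's leading term divides it; move -\tfrac{17}{4}y^{2} to the remainder.
  leading term y: no divisor's leading term divides it; move \tfrac{7}{2}y to the remainder.
  leading term 1: no divisor's leading term divides it; move 10 to the remainder.
  remainder -\tfrac{17}{4}y^{2} + \tfrac{7}{2}y + 10 ≠ 0; add g_4 = -\tfrac{17}{4}y^{2} + \tfrac{7}{2}y + 10 to the basis.

The other S-polynomials (S(f_2,g_3), S(f_1,g_4), S(f_2,g_4), S(g_3,g_4)) all reduce to 0 modulo the current basis, so we have a Gröbner basis.
Inter-reduce: drop elements whose leading term is divisible by another's, tail-reduce, and make monic.
Reduced Gröbner basis: {x + \tfrac{17}{4}y - \tfrac{15}{2}, y^{2} - \tfrac{14}{17}y - \tfrac{40}{17}}.

Buchberger on the second generating set:
h_1 = 16xy + 4x - 47y + 130, LT = xy.
h_2 = -28xy - 32x - 24y - 40, LT = xy.

S(h_1,h_2): lcm = xy. S = -\tfrac{25}{28}x - \tfrac{425}{112}y + \tfrac{375}{56}.
  leading term x: no divisor's leading term divides it; move -\tfrac{25}{28}x to the remainder.
  leading term y: no divisor's leading term divides it; move -\tfrac{425}{112}y to the remainder.
  leading term 1: no divisor's leading term divides it; move \tfrac{375}{56} to the remainder.
  remainder -\tfrac{25}{28}x - \tfrac{425}{112}y + \tfrac{375}{56} ≠ 0; add k_3 = -\tfrac{25}{28}x - \tfrac{425}{112}y + \tfrac{375}{56} to the basis.

S(h_1,k_3): lcm = xy. S = \tfrac{1}{4}x - \tfrac{17}{4}y^{2} + \tfrac{73}{16}y + \tfrac{65}{8}.
  leading term x: subtract (-\tfrac{7}{25})·k_3 from \tfrac{1}{4}x - \tfrac{17}{4}y^{2} + \tfrac{73}{16}y + \tfrac{65}{8} → -\tfrac{17}{4}y^{2} + \tfrac{7}{2}y + 10
  leading term y^{2}: no divisor's leading term divides it; move -\tfrac{17}{4}y^{2} to the remainder.
  leading term y: no divisor's leading term divides it; move \tfrac{7}{2}y to the remainder.
  leading term 1: no divisor's leading term divides it; move 10 to the remainder.
  remainder -\tfrac{17}{4}y^{2} + \tfrac{7}{2}y + 10 ≠ 0; add k_4 = -\tfrac{17}{4}y^{2} + \tfrac{7}{2}y + 10 to the basis.

The other S-polynomials (S(h_2,k_3), S(h_1,k_4), S(h_2,k_4), S(k_3,k_4)) all reduce to 0 modulo the current basis, so we have a Gröbner basis.
Inter-reduce: drop elements whose leading term is divisible by another's, tail-reduce, and make monic.
Reduced Gröbner basis: {x + \tfrac{17}{4}y - \tfrac{15}{2}, y^{2} - \tfrac{14}{17}y - \tfrac{40}{17}}.

Same reduced basis, so the two generating sets span the same ideal.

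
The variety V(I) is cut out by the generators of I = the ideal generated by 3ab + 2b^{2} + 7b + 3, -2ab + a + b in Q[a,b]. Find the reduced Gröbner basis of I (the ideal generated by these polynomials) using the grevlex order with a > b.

G = {a^{2} + \tfrac{14}{3}a + \tfrac{1}{3}b - 1, ab - \tfrac{1}{2}a - \tfrac{1}{2}b, b^{2} + \tfrac{3}{4}a + \tfrac{17}{4}b + \tfrac{3}{2}}

f_1 = 3ab + 2b^{2} + 7b + 3, LT = ab.
f_2 = -2ab + a + b, LT = ab.

S(f_1,f_2): lcm = ab. S = \tfrac{2}{3}b^{2} + \tfrac{1}{2}a + \tfrac{17}{6}b + 1.
  leading term b^{2}: no divisor's leading term divides it; move \tfrac{2}{3}b^{2} to the remainder.
  leading term a: no divisor's leading term divides it; move \tfrac{1}{2}a to the remainder.
  leading term b: no divisor's leading term divides it; move \tfrac{17}{6}b to the remainder.
  leading term 1: no divisor's leading term divides it; move 1 to the remainder.
  remainder \tfrac{2}{3}b^{2} + \tfrac{1}{2}a + \tfrac{17}{6}b + 1 ≠ 0; add g_3 = \tfrac{2}{3}b^{2} + \tfrac{1}{2}a + \tfrac{17}{6}b + 1 to the basis.

S(f_1,g_3): lcm = ab^{2}. S = \tfrac{2}{3}b^{3} - \tfrac{3}{4}a^{2} - \tfrac{17}{4}ab + \tfrac{7}{3}b^{2} - \tfrac{3}{2}a + b.
  leading term b^{3}: subtract (b)·g_3 from \tfrac{2}{3}b^{3} - \tfrac{3}{4}a^{2} - \tfrac{17}{4}ab + \tfrac{7}{3}b^{2} - \tfrac{3}{2}a + b → -\tfrac{3}{4}a^{2} - \tfrac{19}{4}ab - \tfrac{1}{2}b^{2} - \tfrac{3}{2}a
  leading term a^{2}: no divisor's leading term divides it; move -\tfrac{3}{4}a^{2} to the remainder.
  leading term ab: subtract (-\tfrac{19}{12})·f_1 from -\tfrac{19}{4}ab - \tfrac{1}{2}b^{2} - \tfrac{3}{2}a → \tfrac{8}{3}b^{2} - \tfrac{3}{2}a + \tfrac{133}{12}b + \tfrac{19}{4}
  leading term b^{2}: subtract (4)·g_3 from \tfrac{8}{3}b^{2} - \tfrac{3}{2}a + \tfrac{133}{12}b + \tfrac{19}{4} → -\tfrac{7}{2}a - \tfrac{1}{4}b + \tfrac{3}{4}
  leading term a: no divisor's leading term divides it; move -\tfrac{7}{2}a to the remainder.
  leading term b: no divisor's leading term divides it; move -\tfrac{1}{4}b to the remainder.
  leading term 1: no divisor's leading term divides it; move \tfrac{3}{4} to the remainder.
  remainder -\tfrac{3}{4}a^{2} - \tfrac{7}{2}a - \tfrac{1}{4}b + \tfrac{3}{4} ≠ 0; add g_4 = -\tfrac{3}{4}a^{2} - \tfrac{7}{2}a - \tfrac{1}{4}b + \tfrac{3}{4} to the basis.

The other S-polynomials (S(f_2,g_3), S(f_1,g_4), S(f_2,g_4), S(g_3,g_4)) all reduce to 0 modulo the current basis, so we have a Gröbner basis.
Inter-reduce: drop elements whose leading term is divisible by another's, tail-reduce, and make monic.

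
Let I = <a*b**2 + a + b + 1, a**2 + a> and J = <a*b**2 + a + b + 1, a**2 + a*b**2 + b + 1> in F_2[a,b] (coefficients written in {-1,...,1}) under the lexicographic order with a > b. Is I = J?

For a fixed monomial order, each ideal has a unique reduced Gröbner basis; comparing bases decides equality.
Buchberger on the first generating set:
f_1 = a*b**2 + a + b + 1, LT = a*b**2.
f_2 = a**2 + a, LT = a**2.

S(f_1,f_2): lcm = a**2*b**2. S = a**2 + a*b**2 + a*b + a.
  leading term a**2: subtract (1)·f_2 from a**2 + a*b**2 + a*b + a → a*b**2 + a*b
  leading term a*b**2: subtract (1)·f_1 from a*b**2 + a*b → a*b + a + b + 1
  leading term a*b: no divisor's leading term divides it; move a*b to the remainder.
  leading term a: no divisor's leading term divides it; move a to the remainder.
  leading term b: no divisor's leading term divides it; move b to the remainder.
  leading term 1: no divisor's leading term divides it; move 1 to the remainder.
  remainder a*b + a + b + 1 ≠ 0; add g_3 = a*b + a + b + 1 to the basis.

S(f_1,g_3): lcm = a*b**2. S = a*b + a + b**2 + 1.
  leading term a*b: subtract (1)·g_3 from a*b + a + b**2 + 1 → b**2 + b
  leading term b**2: no divisor's leading term divides it; move b**2 to the remainder.
  leading term b: no divisor's leading term divides it; move b to the remainder.
  remainder b**2 + b ≠ 0; add g_4 = b**2 + b to the basis.

The other S-polynomials (S(f_2,g_3), S(f_1,g_4), S(f_2,g_4), S(g_3,g_4)) all reduce to 0 modulo the current basis, so we have a Gröbner basis.
Inter-reduce: drop elements whose leading term is divisible by another's, tail-reduce, and make monic.
Reduced Gröbner basis: {a**2 + a, a*b + a + b + 1, b**2 + b}.

Buchberger on the second generating set:
h_1 = a*b**2 + a + b + 1, LT = a*b**2.
h_2 = a**2 + a*b**2 + b + 1, LT = a**2.

S(h_1,h_2): lcm = a**2*b**2. S = a**2 + a*b**4 + a*b + a + b**3 + b**2.
  leading term a**2: subtract (1)·h_2 from a**2 + a*b**4 + a*b + a + b**3 + b**2 → a*b**4 + a*b**2 + a*b + a + b**3 + b**2 + b + 1
  leading term a*b**4: subtract (b**2)·h_1 from a*b**4 + a*b**2 + a*b + a + b**3 + b**2 + b + 1 → a*b + a + b + 1
  leading term a*b: no divisor's leading term divides it; move a*b to the remainder.
  leading term a: no divisor's leading term divides it; move a to the remainder.
  leading term b: no divisor's leading term divides it; move b to the remainder.
  leading term 1: no divisor's leading term divides it; move 1 to the remainder.
  remainder a*b + a + b + 1 ≠ 0; add k_3 = a*b + a + b + 1 to the basis.

S(h_1,k_3): lcm = a*b**2. S = a*b + a + b**2 + 1.
  leading term a*b: subtract (1)·k_3 from a*b + a + b**2 + 1 → b**2 + b
  leading term b**2: no divisor's leading term divides it; move b**2 to the remainder.
  leading term b: no divisor's leading term divides it; move b to the remainder.
  remainder b**2 + b ≠ 0; add k_4 = b**2 + b to the basis.

The other S-polynomials (S(h_2,k_3), S(h_1,k_4), S(h_2,k_4), S(k_3,k_4)) all reduce to 0 modulo the current basis, so we have a Gröbner basis.
Inter-reduce: drop elements whose leading term is divisible by another's, tail-reduce, and make monic.
Reduced Gröbner basis: {a**2 + a, a*b + a + b + 1, b**2 + b}.

The two bases agree; hence the ideals are identical.
The same test decides containment: I ⊆ J iff every generator of I reduces to 0 modulo a Gröbner basis of J.

Yes, the ideals are equal.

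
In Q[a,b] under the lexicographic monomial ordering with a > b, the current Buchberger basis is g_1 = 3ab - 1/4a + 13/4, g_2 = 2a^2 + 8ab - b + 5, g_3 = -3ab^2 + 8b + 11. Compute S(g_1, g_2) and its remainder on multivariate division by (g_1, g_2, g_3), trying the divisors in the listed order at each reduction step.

lcm(LM(g_1), LM(g_2)) = a^2b.
S = (lcm/LT(g_1))·g_1 − (lcm/LT(g_2))·g_2 = -1/12a^2 - 4ab^2 + 13/12a + 1/2b^2 - 5/2b.
Reduce S modulo (g_1, g_2, g_3) in that order:
  leading term a^2: subtract (-1/24)·g_2 from -1/12a^2 - 4ab^2 + 13/12a + 1/2b^2 - 5/2b → -4ab^2 + 1/3ab + 13/12a + 1/2b^2 - 61/24b + 5/24
  leading term ab^2: subtract (-4/3b)·g_1 from -4ab^2 + 1/3ab + 13/12a + 1/2b^2 - 61/24b + 5/24 → 13/12a + 1/2b^2 + 43/24b + 5/24
  leading term a: no divisor's leading term divides it; move 13/12a to the remainder.
  leading term b^2: no divisor's leading term divides it; move 1/2b^2 to the remainder.
  leading term b: no divisor's leading term divides it; move 43/24b to the remainder.
  leading term 1: no divisor's leading term divides it; move 5/24 to the remainder.
The remainder 13/12a + 1/2b^2 + 43/24b + 5/24 is nonzero, so it would be added as the next basis element.

S(g_1, g_2) = -1/12a^2 - 4ab^2 + 13/12a + 1/2b^2 - 5/2b; remainder on division = 13/12a + 1/2b^2 + 43/24b + 5/24.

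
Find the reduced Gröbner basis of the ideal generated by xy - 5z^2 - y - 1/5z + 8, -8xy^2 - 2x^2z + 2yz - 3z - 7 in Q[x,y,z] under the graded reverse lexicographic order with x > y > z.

The reduced Gröbner basis is the canonical form of the ideal for this ordering.

f_1 = xy - 5z^2 - y - 1/5z + 8, LT = xy.
f_2 = -8xy^2 - 2x^2z + 2yz - 3z - 7, LT = xy^2.

S(f_1,f_2): lcm = xy^2. S = -1/4x^2z - 5yz^2 - y^2 + 1/20yz + 8y - 3/8z - 7/8.
  leading term x^2z: no divisor's leading term divides it; move -1/4x^2z to the remainder.
  leading term yz^2: no divisor's leading term divides it; move -5yz^2 to the remainder.
  leading term y^2: no divisor's leading term divides it; move -y^2 to the remainder.
  leading term yz: no divisor's leading term divides it; move 1/20yz to the remainder.
  leading term y: no divisor's leading term divides it; move 8y to the remainder.
  leading term z: no divisor's leading term divides it; move -3/8z to the remainder.
  leading term 1: no divisor's leading term divides it; move -7/8 to the remainder.
  remainder -1/4x^2z - 5yz^2 - y^2 + 1/20yz + 8y - 3/8z - 7/8 ≠ 0; add g_3 = -1/4x^2z - 5yz^2 - y^2 + 1/20yz + 8y - 3/8z - 7/8 to the basis.

S(f_1,g_3): lcm = x^2yz. S = -20y^2z^2 - 5xz^3 - 4y^3 - xyz + 1/5y^2z - 1/5xz^2 + 32y^2 + 8xz - 3/2yz - 7/2y.
  leading term y^2z^2: no divisor's leading term divides it; move -20y^2z^2 to the remainder.
  leading term xz^3: no divisor's leading term divides it; move -5xz^3 to the remainder.
  leading term y^3: no divisor's leading term divides it; move -4y^3 to the remainder.
  leading term xyz: subtract (-z)·f_1 from -xyz + 1/5y^2z - 1/5xz^2 + 32y^2 + 8xz - 3/2yz - 7/2y → 1/5y^2z - 1/5xz^2 - 5z^3 + 32y^2 + 8xz - 5/2yz - 1/5z^2 - 7/2y + 8z
  leading term y^2z: no divisor's leading term divides it; move 1/5y^2z to the remainder.
  leading term xz^2: no divisor's leading term divides it; move -1/5xz^2 to the remainder.
  leading term z^3: no divisor's leading term divides it; move -5z^3 to the remainder.
  leading term y^2: no divisor's leading term divides it; move 32y^2 to the remainder.
  leading term xz: no divisor's leading term divides it; move 8xz to the remainder.
  leading term yz: no divisor's leading term divides it; move -5/2yz to the remainder.
  leading term z^2: no divisor's leading term divides it; move -1/5z^2 to the remainder.
  leading term y: no divisor's leading term divides it; move -7/2y to the remainder.
  leading term z: no divisor's leading term divides it; move 8z to the remainder.
  remainder -20y^2z^2 - 5xz^3 - 4y^3 + 1/5y^2z - 1/5xz^2 - 5z^3 + 32y^2 + 8xz - 5/2yz - 1/5z^2 - 7/2y + 8z ≠ 0; add g_4 = -20y^2z^2 - 5xz^3 - 4y^3 + 1/5y^2z - 1/5xz^2 - 5z^3 + 32y^2 + 8xz - 5/2yz - 1/5z^2 - 7/2y + 8z to the basis.

The other S-polynomials (S(f_2,g_3), S(f_1,g_4), S(f_2,g_4), S(g_3,g_4)) all reduce to 0 modulo the current basis, so we have a Gröbner basis.
Inter-reduce: drop elements whose leading term is divisible by another's, tail-reduce, and make monic.

G = {y^2z^2 + 1/4xz^3 + 1/5y^3 - 1/100y^2z + 1/100xz^2 + 1/4z^3 - 8/5y^2 - 2/5xz + 1/8yz + 1/100z^2 + 7/40y - 2/5z, x^2z + 20yz^2 + 4y^2 - 1/5yz - 32y + 3/2z + 7/2, xy - 5z^2 - y - 1/5z + 8}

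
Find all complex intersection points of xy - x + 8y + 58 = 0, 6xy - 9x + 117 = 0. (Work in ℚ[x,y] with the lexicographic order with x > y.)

{(3, -5), (-104, 27/16)}

Compute a lex Gröbner basis by Buchberger's algorithm.
f_1 = xy - x + 8y + 58, LT = xy.
f_2 = 6xy - 9x + 117, LT = xy.

S(f_1,f_2): lcm = xy. S = ½x + 8y + 77/2.
  leading term x: no divisor's leading term divides it; move ½x to the remainder.
  leading term y: no divisor's leading term divides it; move 8y to the remainder.
  leading term 1: no divisor's leading term divides it; move 77/2 to the remainder.
  remainder ½x + 8y + 77/2 ≠ 0; add h_3 = ½x + 8y + 77/2 to the basis.

S(f_1,h_3): lcm = xy. S = -x - 16y² - 69y + 58.
  leading term x: subtract (-2)·h_3 from -x - 16y² - 69y + 58 → -16y² - 53y + 135
  leading term y²: no divisor's leading term divides it; move -16y² to the remainder.
  leading term y: no divisor's leading term divides it; move -53y to the remainder.
  leading term 1: no divisor's leading term divides it; move 135 to the remainder.
  remainder -16y² - 53y + 135 ≠ 0; add h_4 = -16y² - 53y + 135 to the basis.

S(f_2,h_3): lcm = xy. S = -3/2x - 16y² - 77y + 39/2.
  leading term x: subtract (-3)·h_3 from -3/2x - 16y² - 77y + 39/2 → -16y² - 53y + 135
  leading term y²: subtract (1)·h_4 from -16y² - 53y + 135 → 0
  remainder 0.

S(f_1,h_4): lcm = xy². S = -69/16xy + 135/16x + 8y² + 58y.
  leading term xy: subtract (-69/16)·f_1 from -69/16xy + 135/16x + 8y² + 58y → 33/8x + 8y² + 185/2y + 2001/8
  leading term x: subtract (33/4)·h_3 from 33/8x + 8y² + 185/2y + 2001/8 → 8y² + 53/2y - 135/2
  leading term y²: subtract (-½)·h_4 from 8y² + 53/2y - 135/2 → 0
  remainder 0.

S(f_2,h_4): lcm = xy². S = -77/16xy + 135/16x + 39/2y.
  leading term xy: subtract (-77/16)·f_1 from -77/16xy + 135/16x + 39/2y → 29/8x + 58y + 2233/8
  leading term x: subtract (29/4)·h_3 from 29/8x + 58y + 2233/8 → 0
  remainder 0.

S(h_3,h_4): leading monomials are coprime, so the S-polynomial reduces to 0 (Buchberger's first criterion).
Every S-polynomial of the final basis reduces to 0, so we have a Gröbner basis.
Inter-reduce: drop elements whose leading term is divisible by another's, tail-reduce, and make monic.
Reduced Gröbner basis: {x + 16y + 77, y² + 53/16y - 135/16}.

Elimination: the polynomial y² + 53/16y - 135/16 lies in the elimination ideal for y, so y ∈ {-5, 27/16}. For each such y, the remaining basis elements (now univariate) give the rest of the solution.
  y = -5: the earlier basis element becomes x - 3 = 0, giving x = 3 — point (3, -5).
  y = 27/16: the earlier basis element becomes x + 104 = 0, giving x = -104 — point (-104, 27/16).
Each listed point satisfies every original equation (direct substitution).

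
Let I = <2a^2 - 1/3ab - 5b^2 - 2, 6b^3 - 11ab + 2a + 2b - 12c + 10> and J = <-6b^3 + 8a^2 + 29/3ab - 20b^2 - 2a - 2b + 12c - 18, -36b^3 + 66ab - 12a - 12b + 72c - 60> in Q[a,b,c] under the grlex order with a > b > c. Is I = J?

Two ideals are equal iff their reduced Gröbner bases coincide (the reduced basis is unique for a fixed ordering).
Buchberger on the first generating set:
f_1 = 2a^2 - 1/3ab - 5b^2 - 2, LT = a^2.
f_2 = 6b^3 - 11ab + 2a + 2b - 12c + 10, LT = b^3.

The S-polynomials (S(f_1,f_2)) all reduce to 0 modulo the current basis, so we have a Gröbner basis.
Inter-reduce: drop elements whose leading term is divisible by another's, tail-reduce, and make monic.
Reduced Gröbner basis: {b^3 - 11/6ab + 1/3a + 1/3b - 2c + 5/3, a^2 - 1/6ab - 5/2b^2 - 1}.

Buchberger on the second generating set:
h_1 = -6b^3 + 8a^2 + 29/3ab - 20b^2 - 2a - 2b + 12c - 18, LT = b^3.
h_2 = -36b^3 + 66ab - 12a - 12b + 72c - 60, LT = b^3.

S(h_1,h_2): lcm = b^3. S = -4/3a^2 + 2/9ab + 10/3b^2 + 4/3.
  leading term a^2: no divisor's leading term divides it; move -4/3a^2 to the remainder.
  leading term ab: no divisor's leading term divides it; move 2/9ab to the remainder.
  leading term b^2: no divisor's leading term divides it; move 10/3b^2 to the remainder.
  leading term 1: no divisor's leading term divides it; move 4/3 to the remainder.
  remainder -4/3a^2 + 2/9ab + 10/3b^2 + 4/3 ≠ 0; add k_3 = -4/3a^2 + 2/9ab + 10/3b^2 + 4/3 to the basis.

The other S-polynomials (S(h_1,k_3), S(h_2,k_3)) all reduce to 0 modulo the current basis, so we have a Gröbner basis.
Inter-reduce: drop elements whose leading term is divisible by another's, tail-reduce, and make monic.
Reduced Gröbner basis: {b^3 - 11/6ab + 1/3a + 1/3b - 2c + 5/3, a^2 - 1/6ab - 5/2b^2 - 1}.

Same reduced basis, so the two generating sets span the same ideal.

Yes, the ideals are equal.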